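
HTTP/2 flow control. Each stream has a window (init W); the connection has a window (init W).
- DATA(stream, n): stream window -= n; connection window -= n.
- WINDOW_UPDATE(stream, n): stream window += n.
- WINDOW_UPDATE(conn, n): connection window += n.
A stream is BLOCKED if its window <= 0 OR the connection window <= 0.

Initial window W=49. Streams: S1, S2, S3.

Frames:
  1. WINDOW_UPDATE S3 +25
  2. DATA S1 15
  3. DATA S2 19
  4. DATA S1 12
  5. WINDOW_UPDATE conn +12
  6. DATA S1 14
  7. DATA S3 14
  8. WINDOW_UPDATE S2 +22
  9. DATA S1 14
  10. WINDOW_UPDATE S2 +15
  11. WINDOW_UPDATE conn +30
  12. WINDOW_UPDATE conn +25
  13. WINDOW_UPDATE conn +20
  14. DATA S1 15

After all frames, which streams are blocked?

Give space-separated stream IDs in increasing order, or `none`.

Op 1: conn=49 S1=49 S2=49 S3=74 blocked=[]
Op 2: conn=34 S1=34 S2=49 S3=74 blocked=[]
Op 3: conn=15 S1=34 S2=30 S3=74 blocked=[]
Op 4: conn=3 S1=22 S2=30 S3=74 blocked=[]
Op 5: conn=15 S1=22 S2=30 S3=74 blocked=[]
Op 6: conn=1 S1=8 S2=30 S3=74 blocked=[]
Op 7: conn=-13 S1=8 S2=30 S3=60 blocked=[1, 2, 3]
Op 8: conn=-13 S1=8 S2=52 S3=60 blocked=[1, 2, 3]
Op 9: conn=-27 S1=-6 S2=52 S3=60 blocked=[1, 2, 3]
Op 10: conn=-27 S1=-6 S2=67 S3=60 blocked=[1, 2, 3]
Op 11: conn=3 S1=-6 S2=67 S3=60 blocked=[1]
Op 12: conn=28 S1=-6 S2=67 S3=60 blocked=[1]
Op 13: conn=48 S1=-6 S2=67 S3=60 blocked=[1]
Op 14: conn=33 S1=-21 S2=67 S3=60 blocked=[1]

Answer: S1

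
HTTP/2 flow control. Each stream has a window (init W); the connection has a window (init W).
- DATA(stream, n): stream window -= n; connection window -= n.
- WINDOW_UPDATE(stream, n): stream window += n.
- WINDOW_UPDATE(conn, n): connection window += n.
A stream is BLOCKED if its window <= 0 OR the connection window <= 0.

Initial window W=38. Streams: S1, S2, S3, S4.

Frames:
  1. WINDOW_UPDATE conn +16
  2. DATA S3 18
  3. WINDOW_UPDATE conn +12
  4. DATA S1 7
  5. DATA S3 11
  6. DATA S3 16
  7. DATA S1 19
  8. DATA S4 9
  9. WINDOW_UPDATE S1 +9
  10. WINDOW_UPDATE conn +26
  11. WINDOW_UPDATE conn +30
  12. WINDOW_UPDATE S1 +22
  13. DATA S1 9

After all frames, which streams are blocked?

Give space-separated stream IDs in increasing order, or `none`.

Op 1: conn=54 S1=38 S2=38 S3=38 S4=38 blocked=[]
Op 2: conn=36 S1=38 S2=38 S3=20 S4=38 blocked=[]
Op 3: conn=48 S1=38 S2=38 S3=20 S4=38 blocked=[]
Op 4: conn=41 S1=31 S2=38 S3=20 S4=38 blocked=[]
Op 5: conn=30 S1=31 S2=38 S3=9 S4=38 blocked=[]
Op 6: conn=14 S1=31 S2=38 S3=-7 S4=38 blocked=[3]
Op 7: conn=-5 S1=12 S2=38 S3=-7 S4=38 blocked=[1, 2, 3, 4]
Op 8: conn=-14 S1=12 S2=38 S3=-7 S4=29 blocked=[1, 2, 3, 4]
Op 9: conn=-14 S1=21 S2=38 S3=-7 S4=29 blocked=[1, 2, 3, 4]
Op 10: conn=12 S1=21 S2=38 S3=-7 S4=29 blocked=[3]
Op 11: conn=42 S1=21 S2=38 S3=-7 S4=29 blocked=[3]
Op 12: conn=42 S1=43 S2=38 S3=-7 S4=29 blocked=[3]
Op 13: conn=33 S1=34 S2=38 S3=-7 S4=29 blocked=[3]

Answer: S3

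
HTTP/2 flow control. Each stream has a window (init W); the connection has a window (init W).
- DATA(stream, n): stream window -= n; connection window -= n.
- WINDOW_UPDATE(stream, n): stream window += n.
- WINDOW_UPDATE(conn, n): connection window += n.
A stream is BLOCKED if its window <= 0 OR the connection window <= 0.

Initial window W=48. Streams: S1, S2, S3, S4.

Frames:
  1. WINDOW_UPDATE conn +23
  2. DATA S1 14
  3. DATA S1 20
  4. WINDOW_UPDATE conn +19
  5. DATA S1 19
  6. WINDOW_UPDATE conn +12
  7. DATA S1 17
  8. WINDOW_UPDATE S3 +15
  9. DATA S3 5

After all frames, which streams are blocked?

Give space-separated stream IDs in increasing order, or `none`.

Op 1: conn=71 S1=48 S2=48 S3=48 S4=48 blocked=[]
Op 2: conn=57 S1=34 S2=48 S3=48 S4=48 blocked=[]
Op 3: conn=37 S1=14 S2=48 S3=48 S4=48 blocked=[]
Op 4: conn=56 S1=14 S2=48 S3=48 S4=48 blocked=[]
Op 5: conn=37 S1=-5 S2=48 S3=48 S4=48 blocked=[1]
Op 6: conn=49 S1=-5 S2=48 S3=48 S4=48 blocked=[1]
Op 7: conn=32 S1=-22 S2=48 S3=48 S4=48 blocked=[1]
Op 8: conn=32 S1=-22 S2=48 S3=63 S4=48 blocked=[1]
Op 9: conn=27 S1=-22 S2=48 S3=58 S4=48 blocked=[1]

Answer: S1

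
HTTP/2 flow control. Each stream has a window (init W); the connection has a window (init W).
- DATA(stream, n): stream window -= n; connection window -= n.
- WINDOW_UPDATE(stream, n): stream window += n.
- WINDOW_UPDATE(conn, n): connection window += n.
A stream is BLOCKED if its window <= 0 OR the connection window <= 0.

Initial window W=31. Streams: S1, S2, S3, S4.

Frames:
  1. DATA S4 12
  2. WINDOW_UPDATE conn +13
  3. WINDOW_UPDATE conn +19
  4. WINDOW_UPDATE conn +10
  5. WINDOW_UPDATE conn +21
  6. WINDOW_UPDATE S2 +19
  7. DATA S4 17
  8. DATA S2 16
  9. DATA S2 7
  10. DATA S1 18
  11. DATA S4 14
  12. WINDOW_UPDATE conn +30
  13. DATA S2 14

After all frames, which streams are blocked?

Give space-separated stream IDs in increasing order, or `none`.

Answer: S4

Derivation:
Op 1: conn=19 S1=31 S2=31 S3=31 S4=19 blocked=[]
Op 2: conn=32 S1=31 S2=31 S3=31 S4=19 blocked=[]
Op 3: conn=51 S1=31 S2=31 S3=31 S4=19 blocked=[]
Op 4: conn=61 S1=31 S2=31 S3=31 S4=19 blocked=[]
Op 5: conn=82 S1=31 S2=31 S3=31 S4=19 blocked=[]
Op 6: conn=82 S1=31 S2=50 S3=31 S4=19 blocked=[]
Op 7: conn=65 S1=31 S2=50 S3=31 S4=2 blocked=[]
Op 8: conn=49 S1=31 S2=34 S3=31 S4=2 blocked=[]
Op 9: conn=42 S1=31 S2=27 S3=31 S4=2 blocked=[]
Op 10: conn=24 S1=13 S2=27 S3=31 S4=2 blocked=[]
Op 11: conn=10 S1=13 S2=27 S3=31 S4=-12 blocked=[4]
Op 12: conn=40 S1=13 S2=27 S3=31 S4=-12 blocked=[4]
Op 13: conn=26 S1=13 S2=13 S3=31 S4=-12 blocked=[4]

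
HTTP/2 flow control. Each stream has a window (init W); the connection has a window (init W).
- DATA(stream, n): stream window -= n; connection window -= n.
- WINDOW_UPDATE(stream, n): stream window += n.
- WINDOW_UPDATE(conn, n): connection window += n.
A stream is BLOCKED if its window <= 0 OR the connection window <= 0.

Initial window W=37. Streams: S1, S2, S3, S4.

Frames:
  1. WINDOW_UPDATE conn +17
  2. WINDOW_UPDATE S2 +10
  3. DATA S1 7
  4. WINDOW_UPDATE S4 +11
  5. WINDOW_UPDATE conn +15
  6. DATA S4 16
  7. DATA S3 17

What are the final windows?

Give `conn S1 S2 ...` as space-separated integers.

Op 1: conn=54 S1=37 S2=37 S3=37 S4=37 blocked=[]
Op 2: conn=54 S1=37 S2=47 S3=37 S4=37 blocked=[]
Op 3: conn=47 S1=30 S2=47 S3=37 S4=37 blocked=[]
Op 4: conn=47 S1=30 S2=47 S3=37 S4=48 blocked=[]
Op 5: conn=62 S1=30 S2=47 S3=37 S4=48 blocked=[]
Op 6: conn=46 S1=30 S2=47 S3=37 S4=32 blocked=[]
Op 7: conn=29 S1=30 S2=47 S3=20 S4=32 blocked=[]

Answer: 29 30 47 20 32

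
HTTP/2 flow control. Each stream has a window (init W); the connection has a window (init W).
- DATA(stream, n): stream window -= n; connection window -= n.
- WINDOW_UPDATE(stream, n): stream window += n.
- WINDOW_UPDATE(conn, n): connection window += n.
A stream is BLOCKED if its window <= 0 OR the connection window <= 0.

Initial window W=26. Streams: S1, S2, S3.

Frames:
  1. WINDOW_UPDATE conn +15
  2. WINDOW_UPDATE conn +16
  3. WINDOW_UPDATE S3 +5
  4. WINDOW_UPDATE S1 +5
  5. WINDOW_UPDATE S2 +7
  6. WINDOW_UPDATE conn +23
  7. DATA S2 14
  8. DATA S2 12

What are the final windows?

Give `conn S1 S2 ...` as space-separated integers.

Op 1: conn=41 S1=26 S2=26 S3=26 blocked=[]
Op 2: conn=57 S1=26 S2=26 S3=26 blocked=[]
Op 3: conn=57 S1=26 S2=26 S3=31 blocked=[]
Op 4: conn=57 S1=31 S2=26 S3=31 blocked=[]
Op 5: conn=57 S1=31 S2=33 S3=31 blocked=[]
Op 6: conn=80 S1=31 S2=33 S3=31 blocked=[]
Op 7: conn=66 S1=31 S2=19 S3=31 blocked=[]
Op 8: conn=54 S1=31 S2=7 S3=31 blocked=[]

Answer: 54 31 7 31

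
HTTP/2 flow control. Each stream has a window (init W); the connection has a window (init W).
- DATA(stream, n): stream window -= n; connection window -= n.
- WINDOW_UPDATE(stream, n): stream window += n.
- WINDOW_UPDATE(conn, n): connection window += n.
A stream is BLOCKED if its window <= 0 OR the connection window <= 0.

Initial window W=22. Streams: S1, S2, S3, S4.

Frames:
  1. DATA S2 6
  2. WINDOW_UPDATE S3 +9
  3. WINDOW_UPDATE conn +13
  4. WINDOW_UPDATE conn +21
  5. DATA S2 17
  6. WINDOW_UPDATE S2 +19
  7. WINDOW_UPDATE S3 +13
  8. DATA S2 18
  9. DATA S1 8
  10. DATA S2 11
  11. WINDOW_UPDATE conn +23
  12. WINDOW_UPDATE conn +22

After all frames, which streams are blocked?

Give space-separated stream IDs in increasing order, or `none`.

Op 1: conn=16 S1=22 S2=16 S3=22 S4=22 blocked=[]
Op 2: conn=16 S1=22 S2=16 S3=31 S4=22 blocked=[]
Op 3: conn=29 S1=22 S2=16 S3=31 S4=22 blocked=[]
Op 4: conn=50 S1=22 S2=16 S3=31 S4=22 blocked=[]
Op 5: conn=33 S1=22 S2=-1 S3=31 S4=22 blocked=[2]
Op 6: conn=33 S1=22 S2=18 S3=31 S4=22 blocked=[]
Op 7: conn=33 S1=22 S2=18 S3=44 S4=22 blocked=[]
Op 8: conn=15 S1=22 S2=0 S3=44 S4=22 blocked=[2]
Op 9: conn=7 S1=14 S2=0 S3=44 S4=22 blocked=[2]
Op 10: conn=-4 S1=14 S2=-11 S3=44 S4=22 blocked=[1, 2, 3, 4]
Op 11: conn=19 S1=14 S2=-11 S3=44 S4=22 blocked=[2]
Op 12: conn=41 S1=14 S2=-11 S3=44 S4=22 blocked=[2]

Answer: S2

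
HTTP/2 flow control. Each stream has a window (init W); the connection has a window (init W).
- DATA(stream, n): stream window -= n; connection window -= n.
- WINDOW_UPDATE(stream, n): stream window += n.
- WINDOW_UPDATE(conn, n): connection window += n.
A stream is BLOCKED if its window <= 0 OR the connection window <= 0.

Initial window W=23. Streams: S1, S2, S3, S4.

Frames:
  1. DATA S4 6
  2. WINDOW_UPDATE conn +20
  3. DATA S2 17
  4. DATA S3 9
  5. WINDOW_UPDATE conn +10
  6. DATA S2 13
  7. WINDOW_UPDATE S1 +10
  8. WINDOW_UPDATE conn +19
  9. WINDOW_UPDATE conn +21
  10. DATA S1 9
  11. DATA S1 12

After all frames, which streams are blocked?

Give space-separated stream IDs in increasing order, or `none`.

Op 1: conn=17 S1=23 S2=23 S3=23 S4=17 blocked=[]
Op 2: conn=37 S1=23 S2=23 S3=23 S4=17 blocked=[]
Op 3: conn=20 S1=23 S2=6 S3=23 S4=17 blocked=[]
Op 4: conn=11 S1=23 S2=6 S3=14 S4=17 blocked=[]
Op 5: conn=21 S1=23 S2=6 S3=14 S4=17 blocked=[]
Op 6: conn=8 S1=23 S2=-7 S3=14 S4=17 blocked=[2]
Op 7: conn=8 S1=33 S2=-7 S3=14 S4=17 blocked=[2]
Op 8: conn=27 S1=33 S2=-7 S3=14 S4=17 blocked=[2]
Op 9: conn=48 S1=33 S2=-7 S3=14 S4=17 blocked=[2]
Op 10: conn=39 S1=24 S2=-7 S3=14 S4=17 blocked=[2]
Op 11: conn=27 S1=12 S2=-7 S3=14 S4=17 blocked=[2]

Answer: S2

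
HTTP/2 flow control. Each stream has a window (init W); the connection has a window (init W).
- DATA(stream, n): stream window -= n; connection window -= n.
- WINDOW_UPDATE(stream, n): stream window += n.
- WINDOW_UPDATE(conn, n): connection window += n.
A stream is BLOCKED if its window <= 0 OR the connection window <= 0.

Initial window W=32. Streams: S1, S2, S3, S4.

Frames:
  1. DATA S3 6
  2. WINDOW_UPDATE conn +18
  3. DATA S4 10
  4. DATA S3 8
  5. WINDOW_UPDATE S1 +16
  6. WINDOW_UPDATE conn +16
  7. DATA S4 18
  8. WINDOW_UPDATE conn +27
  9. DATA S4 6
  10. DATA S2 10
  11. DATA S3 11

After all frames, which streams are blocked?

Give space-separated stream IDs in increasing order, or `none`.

Op 1: conn=26 S1=32 S2=32 S3=26 S4=32 blocked=[]
Op 2: conn=44 S1=32 S2=32 S3=26 S4=32 blocked=[]
Op 3: conn=34 S1=32 S2=32 S3=26 S4=22 blocked=[]
Op 4: conn=26 S1=32 S2=32 S3=18 S4=22 blocked=[]
Op 5: conn=26 S1=48 S2=32 S3=18 S4=22 blocked=[]
Op 6: conn=42 S1=48 S2=32 S3=18 S4=22 blocked=[]
Op 7: conn=24 S1=48 S2=32 S3=18 S4=4 blocked=[]
Op 8: conn=51 S1=48 S2=32 S3=18 S4=4 blocked=[]
Op 9: conn=45 S1=48 S2=32 S3=18 S4=-2 blocked=[4]
Op 10: conn=35 S1=48 S2=22 S3=18 S4=-2 blocked=[4]
Op 11: conn=24 S1=48 S2=22 S3=7 S4=-2 blocked=[4]

Answer: S4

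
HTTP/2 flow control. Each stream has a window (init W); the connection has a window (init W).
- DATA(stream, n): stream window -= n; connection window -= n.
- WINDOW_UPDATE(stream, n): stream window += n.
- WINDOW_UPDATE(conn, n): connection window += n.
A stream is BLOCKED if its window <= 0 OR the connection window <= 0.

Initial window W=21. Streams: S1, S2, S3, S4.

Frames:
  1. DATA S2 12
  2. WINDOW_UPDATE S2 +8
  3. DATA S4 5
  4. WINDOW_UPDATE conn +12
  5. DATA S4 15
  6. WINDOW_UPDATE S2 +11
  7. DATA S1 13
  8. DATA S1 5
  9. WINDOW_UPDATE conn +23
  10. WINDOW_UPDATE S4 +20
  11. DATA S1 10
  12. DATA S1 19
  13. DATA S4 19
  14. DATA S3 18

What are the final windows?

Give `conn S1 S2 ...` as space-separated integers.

Answer: -60 -26 28 3 2

Derivation:
Op 1: conn=9 S1=21 S2=9 S3=21 S4=21 blocked=[]
Op 2: conn=9 S1=21 S2=17 S3=21 S4=21 blocked=[]
Op 3: conn=4 S1=21 S2=17 S3=21 S4=16 blocked=[]
Op 4: conn=16 S1=21 S2=17 S3=21 S4=16 blocked=[]
Op 5: conn=1 S1=21 S2=17 S3=21 S4=1 blocked=[]
Op 6: conn=1 S1=21 S2=28 S3=21 S4=1 blocked=[]
Op 7: conn=-12 S1=8 S2=28 S3=21 S4=1 blocked=[1, 2, 3, 4]
Op 8: conn=-17 S1=3 S2=28 S3=21 S4=1 blocked=[1, 2, 3, 4]
Op 9: conn=6 S1=3 S2=28 S3=21 S4=1 blocked=[]
Op 10: conn=6 S1=3 S2=28 S3=21 S4=21 blocked=[]
Op 11: conn=-4 S1=-7 S2=28 S3=21 S4=21 blocked=[1, 2, 3, 4]
Op 12: conn=-23 S1=-26 S2=28 S3=21 S4=21 blocked=[1, 2, 3, 4]
Op 13: conn=-42 S1=-26 S2=28 S3=21 S4=2 blocked=[1, 2, 3, 4]
Op 14: conn=-60 S1=-26 S2=28 S3=3 S4=2 blocked=[1, 2, 3, 4]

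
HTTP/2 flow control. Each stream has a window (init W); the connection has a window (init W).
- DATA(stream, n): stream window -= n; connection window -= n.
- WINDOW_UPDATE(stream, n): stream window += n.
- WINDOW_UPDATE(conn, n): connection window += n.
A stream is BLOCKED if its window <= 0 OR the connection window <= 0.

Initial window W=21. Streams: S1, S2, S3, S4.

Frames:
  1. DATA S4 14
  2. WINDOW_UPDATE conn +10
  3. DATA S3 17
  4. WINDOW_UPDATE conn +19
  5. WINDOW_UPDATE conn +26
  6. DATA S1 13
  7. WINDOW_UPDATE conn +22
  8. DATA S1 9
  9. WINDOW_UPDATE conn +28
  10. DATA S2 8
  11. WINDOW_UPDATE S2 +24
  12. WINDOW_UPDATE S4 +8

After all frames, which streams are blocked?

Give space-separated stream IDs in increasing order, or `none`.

Op 1: conn=7 S1=21 S2=21 S3=21 S4=7 blocked=[]
Op 2: conn=17 S1=21 S2=21 S3=21 S4=7 blocked=[]
Op 3: conn=0 S1=21 S2=21 S3=4 S4=7 blocked=[1, 2, 3, 4]
Op 4: conn=19 S1=21 S2=21 S3=4 S4=7 blocked=[]
Op 5: conn=45 S1=21 S2=21 S3=4 S4=7 blocked=[]
Op 6: conn=32 S1=8 S2=21 S3=4 S4=7 blocked=[]
Op 7: conn=54 S1=8 S2=21 S3=4 S4=7 blocked=[]
Op 8: conn=45 S1=-1 S2=21 S3=4 S4=7 blocked=[1]
Op 9: conn=73 S1=-1 S2=21 S3=4 S4=7 blocked=[1]
Op 10: conn=65 S1=-1 S2=13 S3=4 S4=7 blocked=[1]
Op 11: conn=65 S1=-1 S2=37 S3=4 S4=7 blocked=[1]
Op 12: conn=65 S1=-1 S2=37 S3=4 S4=15 blocked=[1]

Answer: S1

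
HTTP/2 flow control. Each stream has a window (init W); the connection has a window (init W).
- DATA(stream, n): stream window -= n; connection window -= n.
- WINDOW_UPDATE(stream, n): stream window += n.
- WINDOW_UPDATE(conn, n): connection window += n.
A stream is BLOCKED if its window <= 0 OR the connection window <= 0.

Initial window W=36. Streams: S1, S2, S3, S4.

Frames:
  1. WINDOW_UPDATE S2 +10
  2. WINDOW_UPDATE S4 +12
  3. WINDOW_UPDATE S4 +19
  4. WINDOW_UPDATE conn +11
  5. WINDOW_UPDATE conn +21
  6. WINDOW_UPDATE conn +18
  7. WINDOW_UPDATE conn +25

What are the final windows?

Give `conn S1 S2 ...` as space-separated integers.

Op 1: conn=36 S1=36 S2=46 S3=36 S4=36 blocked=[]
Op 2: conn=36 S1=36 S2=46 S3=36 S4=48 blocked=[]
Op 3: conn=36 S1=36 S2=46 S3=36 S4=67 blocked=[]
Op 4: conn=47 S1=36 S2=46 S3=36 S4=67 blocked=[]
Op 5: conn=68 S1=36 S2=46 S3=36 S4=67 blocked=[]
Op 6: conn=86 S1=36 S2=46 S3=36 S4=67 blocked=[]
Op 7: conn=111 S1=36 S2=46 S3=36 S4=67 blocked=[]

Answer: 111 36 46 36 67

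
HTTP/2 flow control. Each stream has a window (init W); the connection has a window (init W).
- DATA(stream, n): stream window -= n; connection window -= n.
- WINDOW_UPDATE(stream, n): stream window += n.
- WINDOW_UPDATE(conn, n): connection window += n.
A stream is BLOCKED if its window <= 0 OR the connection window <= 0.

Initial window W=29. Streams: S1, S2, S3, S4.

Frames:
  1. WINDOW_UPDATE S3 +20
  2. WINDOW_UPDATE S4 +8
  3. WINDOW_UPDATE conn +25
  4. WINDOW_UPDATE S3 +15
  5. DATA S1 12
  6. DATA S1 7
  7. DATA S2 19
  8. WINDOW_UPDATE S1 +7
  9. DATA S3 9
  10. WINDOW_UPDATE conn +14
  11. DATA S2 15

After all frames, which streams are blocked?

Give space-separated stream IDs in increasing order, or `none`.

Op 1: conn=29 S1=29 S2=29 S3=49 S4=29 blocked=[]
Op 2: conn=29 S1=29 S2=29 S3=49 S4=37 blocked=[]
Op 3: conn=54 S1=29 S2=29 S3=49 S4=37 blocked=[]
Op 4: conn=54 S1=29 S2=29 S3=64 S4=37 blocked=[]
Op 5: conn=42 S1=17 S2=29 S3=64 S4=37 blocked=[]
Op 6: conn=35 S1=10 S2=29 S3=64 S4=37 blocked=[]
Op 7: conn=16 S1=10 S2=10 S3=64 S4=37 blocked=[]
Op 8: conn=16 S1=17 S2=10 S3=64 S4=37 blocked=[]
Op 9: conn=7 S1=17 S2=10 S3=55 S4=37 blocked=[]
Op 10: conn=21 S1=17 S2=10 S3=55 S4=37 blocked=[]
Op 11: conn=6 S1=17 S2=-5 S3=55 S4=37 blocked=[2]

Answer: S2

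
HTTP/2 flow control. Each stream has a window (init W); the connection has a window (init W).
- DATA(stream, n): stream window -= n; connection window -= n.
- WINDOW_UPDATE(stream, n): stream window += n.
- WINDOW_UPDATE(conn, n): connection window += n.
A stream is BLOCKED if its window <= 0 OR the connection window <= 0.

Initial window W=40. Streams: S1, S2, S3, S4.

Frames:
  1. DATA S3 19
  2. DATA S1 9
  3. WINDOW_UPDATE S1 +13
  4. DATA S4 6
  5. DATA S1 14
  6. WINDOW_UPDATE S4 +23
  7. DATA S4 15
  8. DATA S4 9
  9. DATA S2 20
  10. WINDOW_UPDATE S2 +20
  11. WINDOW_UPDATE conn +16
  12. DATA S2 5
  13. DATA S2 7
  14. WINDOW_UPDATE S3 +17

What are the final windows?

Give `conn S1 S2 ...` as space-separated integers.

Op 1: conn=21 S1=40 S2=40 S3=21 S4=40 blocked=[]
Op 2: conn=12 S1=31 S2=40 S3=21 S4=40 blocked=[]
Op 3: conn=12 S1=44 S2=40 S3=21 S4=40 blocked=[]
Op 4: conn=6 S1=44 S2=40 S3=21 S4=34 blocked=[]
Op 5: conn=-8 S1=30 S2=40 S3=21 S4=34 blocked=[1, 2, 3, 4]
Op 6: conn=-8 S1=30 S2=40 S3=21 S4=57 blocked=[1, 2, 3, 4]
Op 7: conn=-23 S1=30 S2=40 S3=21 S4=42 blocked=[1, 2, 3, 4]
Op 8: conn=-32 S1=30 S2=40 S3=21 S4=33 blocked=[1, 2, 3, 4]
Op 9: conn=-52 S1=30 S2=20 S3=21 S4=33 blocked=[1, 2, 3, 4]
Op 10: conn=-52 S1=30 S2=40 S3=21 S4=33 blocked=[1, 2, 3, 4]
Op 11: conn=-36 S1=30 S2=40 S3=21 S4=33 blocked=[1, 2, 3, 4]
Op 12: conn=-41 S1=30 S2=35 S3=21 S4=33 blocked=[1, 2, 3, 4]
Op 13: conn=-48 S1=30 S2=28 S3=21 S4=33 blocked=[1, 2, 3, 4]
Op 14: conn=-48 S1=30 S2=28 S3=38 S4=33 blocked=[1, 2, 3, 4]

Answer: -48 30 28 38 33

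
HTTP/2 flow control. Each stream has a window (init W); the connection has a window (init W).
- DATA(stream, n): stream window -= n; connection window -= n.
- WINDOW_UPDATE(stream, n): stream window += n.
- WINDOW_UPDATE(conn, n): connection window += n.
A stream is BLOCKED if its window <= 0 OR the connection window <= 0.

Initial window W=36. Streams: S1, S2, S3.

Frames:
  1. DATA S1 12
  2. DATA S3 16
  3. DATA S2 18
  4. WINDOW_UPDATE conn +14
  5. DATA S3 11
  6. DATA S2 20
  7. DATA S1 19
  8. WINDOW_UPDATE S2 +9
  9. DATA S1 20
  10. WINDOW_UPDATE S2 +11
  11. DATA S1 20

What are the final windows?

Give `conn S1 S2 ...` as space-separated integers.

Op 1: conn=24 S1=24 S2=36 S3=36 blocked=[]
Op 2: conn=8 S1=24 S2=36 S3=20 blocked=[]
Op 3: conn=-10 S1=24 S2=18 S3=20 blocked=[1, 2, 3]
Op 4: conn=4 S1=24 S2=18 S3=20 blocked=[]
Op 5: conn=-7 S1=24 S2=18 S3=9 blocked=[1, 2, 3]
Op 6: conn=-27 S1=24 S2=-2 S3=9 blocked=[1, 2, 3]
Op 7: conn=-46 S1=5 S2=-2 S3=9 blocked=[1, 2, 3]
Op 8: conn=-46 S1=5 S2=7 S3=9 blocked=[1, 2, 3]
Op 9: conn=-66 S1=-15 S2=7 S3=9 blocked=[1, 2, 3]
Op 10: conn=-66 S1=-15 S2=18 S3=9 blocked=[1, 2, 3]
Op 11: conn=-86 S1=-35 S2=18 S3=9 blocked=[1, 2, 3]

Answer: -86 -35 18 9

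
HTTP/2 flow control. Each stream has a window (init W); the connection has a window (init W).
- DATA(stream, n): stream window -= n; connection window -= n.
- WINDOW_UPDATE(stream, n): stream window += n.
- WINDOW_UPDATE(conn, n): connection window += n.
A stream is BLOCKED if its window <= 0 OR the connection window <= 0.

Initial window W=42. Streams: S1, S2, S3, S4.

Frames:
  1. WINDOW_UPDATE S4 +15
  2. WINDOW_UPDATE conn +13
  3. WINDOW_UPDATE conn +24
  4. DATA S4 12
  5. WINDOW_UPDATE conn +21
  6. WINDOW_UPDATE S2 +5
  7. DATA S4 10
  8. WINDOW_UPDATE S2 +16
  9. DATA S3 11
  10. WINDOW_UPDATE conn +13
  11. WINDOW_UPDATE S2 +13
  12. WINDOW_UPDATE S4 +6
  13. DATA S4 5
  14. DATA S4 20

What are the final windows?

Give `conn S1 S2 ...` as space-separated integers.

Op 1: conn=42 S1=42 S2=42 S3=42 S4=57 blocked=[]
Op 2: conn=55 S1=42 S2=42 S3=42 S4=57 blocked=[]
Op 3: conn=79 S1=42 S2=42 S3=42 S4=57 blocked=[]
Op 4: conn=67 S1=42 S2=42 S3=42 S4=45 blocked=[]
Op 5: conn=88 S1=42 S2=42 S3=42 S4=45 blocked=[]
Op 6: conn=88 S1=42 S2=47 S3=42 S4=45 blocked=[]
Op 7: conn=78 S1=42 S2=47 S3=42 S4=35 blocked=[]
Op 8: conn=78 S1=42 S2=63 S3=42 S4=35 blocked=[]
Op 9: conn=67 S1=42 S2=63 S3=31 S4=35 blocked=[]
Op 10: conn=80 S1=42 S2=63 S3=31 S4=35 blocked=[]
Op 11: conn=80 S1=42 S2=76 S3=31 S4=35 blocked=[]
Op 12: conn=80 S1=42 S2=76 S3=31 S4=41 blocked=[]
Op 13: conn=75 S1=42 S2=76 S3=31 S4=36 blocked=[]
Op 14: conn=55 S1=42 S2=76 S3=31 S4=16 blocked=[]

Answer: 55 42 76 31 16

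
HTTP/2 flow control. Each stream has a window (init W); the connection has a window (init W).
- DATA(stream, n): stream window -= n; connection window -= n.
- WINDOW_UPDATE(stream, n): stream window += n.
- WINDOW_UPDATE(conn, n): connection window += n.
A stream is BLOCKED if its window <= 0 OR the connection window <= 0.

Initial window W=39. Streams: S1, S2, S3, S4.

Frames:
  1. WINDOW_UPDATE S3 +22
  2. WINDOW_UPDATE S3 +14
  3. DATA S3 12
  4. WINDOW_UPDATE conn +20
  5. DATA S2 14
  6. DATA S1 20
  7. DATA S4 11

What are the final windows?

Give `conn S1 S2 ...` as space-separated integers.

Answer: 2 19 25 63 28

Derivation:
Op 1: conn=39 S1=39 S2=39 S3=61 S4=39 blocked=[]
Op 2: conn=39 S1=39 S2=39 S3=75 S4=39 blocked=[]
Op 3: conn=27 S1=39 S2=39 S3=63 S4=39 blocked=[]
Op 4: conn=47 S1=39 S2=39 S3=63 S4=39 blocked=[]
Op 5: conn=33 S1=39 S2=25 S3=63 S4=39 blocked=[]
Op 6: conn=13 S1=19 S2=25 S3=63 S4=39 blocked=[]
Op 7: conn=2 S1=19 S2=25 S3=63 S4=28 blocked=[]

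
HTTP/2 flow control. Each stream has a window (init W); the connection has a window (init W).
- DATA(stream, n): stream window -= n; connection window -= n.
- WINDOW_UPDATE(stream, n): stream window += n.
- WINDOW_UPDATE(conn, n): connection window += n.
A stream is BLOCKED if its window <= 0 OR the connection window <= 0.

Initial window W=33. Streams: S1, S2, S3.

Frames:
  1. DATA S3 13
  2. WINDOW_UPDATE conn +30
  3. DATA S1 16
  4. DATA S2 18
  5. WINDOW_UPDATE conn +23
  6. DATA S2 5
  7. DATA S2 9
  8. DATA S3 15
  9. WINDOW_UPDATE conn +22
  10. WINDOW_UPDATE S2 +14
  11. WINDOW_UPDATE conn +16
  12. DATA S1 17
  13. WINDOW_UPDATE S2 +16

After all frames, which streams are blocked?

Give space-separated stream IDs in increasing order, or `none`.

Answer: S1

Derivation:
Op 1: conn=20 S1=33 S2=33 S3=20 blocked=[]
Op 2: conn=50 S1=33 S2=33 S3=20 blocked=[]
Op 3: conn=34 S1=17 S2=33 S3=20 blocked=[]
Op 4: conn=16 S1=17 S2=15 S3=20 blocked=[]
Op 5: conn=39 S1=17 S2=15 S3=20 blocked=[]
Op 6: conn=34 S1=17 S2=10 S3=20 blocked=[]
Op 7: conn=25 S1=17 S2=1 S3=20 blocked=[]
Op 8: conn=10 S1=17 S2=1 S3=5 blocked=[]
Op 9: conn=32 S1=17 S2=1 S3=5 blocked=[]
Op 10: conn=32 S1=17 S2=15 S3=5 blocked=[]
Op 11: conn=48 S1=17 S2=15 S3=5 blocked=[]
Op 12: conn=31 S1=0 S2=15 S3=5 blocked=[1]
Op 13: conn=31 S1=0 S2=31 S3=5 blocked=[1]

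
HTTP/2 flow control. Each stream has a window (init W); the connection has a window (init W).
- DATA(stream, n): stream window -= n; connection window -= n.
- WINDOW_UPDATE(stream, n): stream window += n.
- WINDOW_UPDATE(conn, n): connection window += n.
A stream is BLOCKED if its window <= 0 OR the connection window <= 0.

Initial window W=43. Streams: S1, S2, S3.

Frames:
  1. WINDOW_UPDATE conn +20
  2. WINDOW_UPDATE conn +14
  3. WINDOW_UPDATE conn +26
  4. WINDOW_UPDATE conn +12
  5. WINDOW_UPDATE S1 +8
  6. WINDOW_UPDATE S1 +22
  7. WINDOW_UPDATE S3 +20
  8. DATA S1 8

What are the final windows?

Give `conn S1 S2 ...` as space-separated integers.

Answer: 107 65 43 63

Derivation:
Op 1: conn=63 S1=43 S2=43 S3=43 blocked=[]
Op 2: conn=77 S1=43 S2=43 S3=43 blocked=[]
Op 3: conn=103 S1=43 S2=43 S3=43 blocked=[]
Op 4: conn=115 S1=43 S2=43 S3=43 blocked=[]
Op 5: conn=115 S1=51 S2=43 S3=43 blocked=[]
Op 6: conn=115 S1=73 S2=43 S3=43 blocked=[]
Op 7: conn=115 S1=73 S2=43 S3=63 blocked=[]
Op 8: conn=107 S1=65 S2=43 S3=63 blocked=[]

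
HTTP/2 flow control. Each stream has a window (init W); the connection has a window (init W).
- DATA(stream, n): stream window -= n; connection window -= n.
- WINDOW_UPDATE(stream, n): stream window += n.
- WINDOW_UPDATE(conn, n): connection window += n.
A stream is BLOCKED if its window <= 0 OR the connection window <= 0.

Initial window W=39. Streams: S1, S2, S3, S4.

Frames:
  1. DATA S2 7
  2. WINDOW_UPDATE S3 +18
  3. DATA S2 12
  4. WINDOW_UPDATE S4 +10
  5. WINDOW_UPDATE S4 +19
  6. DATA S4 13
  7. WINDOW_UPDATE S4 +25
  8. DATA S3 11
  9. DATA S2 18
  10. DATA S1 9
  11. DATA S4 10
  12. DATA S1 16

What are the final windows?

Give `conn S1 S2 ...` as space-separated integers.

Answer: -57 14 2 46 70

Derivation:
Op 1: conn=32 S1=39 S2=32 S3=39 S4=39 blocked=[]
Op 2: conn=32 S1=39 S2=32 S3=57 S4=39 blocked=[]
Op 3: conn=20 S1=39 S2=20 S3=57 S4=39 blocked=[]
Op 4: conn=20 S1=39 S2=20 S3=57 S4=49 blocked=[]
Op 5: conn=20 S1=39 S2=20 S3=57 S4=68 blocked=[]
Op 6: conn=7 S1=39 S2=20 S3=57 S4=55 blocked=[]
Op 7: conn=7 S1=39 S2=20 S3=57 S4=80 blocked=[]
Op 8: conn=-4 S1=39 S2=20 S3=46 S4=80 blocked=[1, 2, 3, 4]
Op 9: conn=-22 S1=39 S2=2 S3=46 S4=80 blocked=[1, 2, 3, 4]
Op 10: conn=-31 S1=30 S2=2 S3=46 S4=80 blocked=[1, 2, 3, 4]
Op 11: conn=-41 S1=30 S2=2 S3=46 S4=70 blocked=[1, 2, 3, 4]
Op 12: conn=-57 S1=14 S2=2 S3=46 S4=70 blocked=[1, 2, 3, 4]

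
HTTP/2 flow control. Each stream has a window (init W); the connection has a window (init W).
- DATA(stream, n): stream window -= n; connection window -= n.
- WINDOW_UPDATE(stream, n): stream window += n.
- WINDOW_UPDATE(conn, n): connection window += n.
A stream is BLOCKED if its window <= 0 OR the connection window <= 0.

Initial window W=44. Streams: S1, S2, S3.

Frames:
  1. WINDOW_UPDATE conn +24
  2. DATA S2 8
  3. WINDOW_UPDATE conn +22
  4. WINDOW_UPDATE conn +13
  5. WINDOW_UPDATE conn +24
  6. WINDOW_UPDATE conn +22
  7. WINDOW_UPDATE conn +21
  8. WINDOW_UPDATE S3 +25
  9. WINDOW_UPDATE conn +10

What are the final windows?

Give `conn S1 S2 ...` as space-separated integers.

Answer: 172 44 36 69

Derivation:
Op 1: conn=68 S1=44 S2=44 S3=44 blocked=[]
Op 2: conn=60 S1=44 S2=36 S3=44 blocked=[]
Op 3: conn=82 S1=44 S2=36 S3=44 blocked=[]
Op 4: conn=95 S1=44 S2=36 S3=44 blocked=[]
Op 5: conn=119 S1=44 S2=36 S3=44 blocked=[]
Op 6: conn=141 S1=44 S2=36 S3=44 blocked=[]
Op 7: conn=162 S1=44 S2=36 S3=44 blocked=[]
Op 8: conn=162 S1=44 S2=36 S3=69 blocked=[]
Op 9: conn=172 S1=44 S2=36 S3=69 blocked=[]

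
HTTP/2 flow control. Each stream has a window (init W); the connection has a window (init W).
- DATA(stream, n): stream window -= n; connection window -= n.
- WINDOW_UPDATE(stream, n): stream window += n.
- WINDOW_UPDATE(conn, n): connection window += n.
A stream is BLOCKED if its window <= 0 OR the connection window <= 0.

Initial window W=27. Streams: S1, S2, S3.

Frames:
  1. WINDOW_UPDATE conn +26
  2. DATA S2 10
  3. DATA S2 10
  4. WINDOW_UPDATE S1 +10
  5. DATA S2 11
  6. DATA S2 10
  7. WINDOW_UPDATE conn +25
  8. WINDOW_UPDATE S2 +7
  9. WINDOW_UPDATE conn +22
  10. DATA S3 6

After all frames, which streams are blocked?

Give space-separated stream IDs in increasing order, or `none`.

Op 1: conn=53 S1=27 S2=27 S3=27 blocked=[]
Op 2: conn=43 S1=27 S2=17 S3=27 blocked=[]
Op 3: conn=33 S1=27 S2=7 S3=27 blocked=[]
Op 4: conn=33 S1=37 S2=7 S3=27 blocked=[]
Op 5: conn=22 S1=37 S2=-4 S3=27 blocked=[2]
Op 6: conn=12 S1=37 S2=-14 S3=27 blocked=[2]
Op 7: conn=37 S1=37 S2=-14 S3=27 blocked=[2]
Op 8: conn=37 S1=37 S2=-7 S3=27 blocked=[2]
Op 9: conn=59 S1=37 S2=-7 S3=27 blocked=[2]
Op 10: conn=53 S1=37 S2=-7 S3=21 blocked=[2]

Answer: S2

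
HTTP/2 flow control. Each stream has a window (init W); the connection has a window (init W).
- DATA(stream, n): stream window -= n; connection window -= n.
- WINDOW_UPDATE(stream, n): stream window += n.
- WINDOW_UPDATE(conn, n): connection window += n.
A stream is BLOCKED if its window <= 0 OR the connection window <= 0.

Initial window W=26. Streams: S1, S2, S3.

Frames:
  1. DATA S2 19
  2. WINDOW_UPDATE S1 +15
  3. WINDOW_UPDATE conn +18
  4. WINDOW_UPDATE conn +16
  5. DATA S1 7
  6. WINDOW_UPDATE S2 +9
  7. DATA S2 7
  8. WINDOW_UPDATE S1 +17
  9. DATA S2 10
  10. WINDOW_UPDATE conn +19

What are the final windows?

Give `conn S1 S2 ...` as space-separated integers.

Answer: 36 51 -1 26

Derivation:
Op 1: conn=7 S1=26 S2=7 S3=26 blocked=[]
Op 2: conn=7 S1=41 S2=7 S3=26 blocked=[]
Op 3: conn=25 S1=41 S2=7 S3=26 blocked=[]
Op 4: conn=41 S1=41 S2=7 S3=26 blocked=[]
Op 5: conn=34 S1=34 S2=7 S3=26 blocked=[]
Op 6: conn=34 S1=34 S2=16 S3=26 blocked=[]
Op 7: conn=27 S1=34 S2=9 S3=26 blocked=[]
Op 8: conn=27 S1=51 S2=9 S3=26 blocked=[]
Op 9: conn=17 S1=51 S2=-1 S3=26 blocked=[2]
Op 10: conn=36 S1=51 S2=-1 S3=26 blocked=[2]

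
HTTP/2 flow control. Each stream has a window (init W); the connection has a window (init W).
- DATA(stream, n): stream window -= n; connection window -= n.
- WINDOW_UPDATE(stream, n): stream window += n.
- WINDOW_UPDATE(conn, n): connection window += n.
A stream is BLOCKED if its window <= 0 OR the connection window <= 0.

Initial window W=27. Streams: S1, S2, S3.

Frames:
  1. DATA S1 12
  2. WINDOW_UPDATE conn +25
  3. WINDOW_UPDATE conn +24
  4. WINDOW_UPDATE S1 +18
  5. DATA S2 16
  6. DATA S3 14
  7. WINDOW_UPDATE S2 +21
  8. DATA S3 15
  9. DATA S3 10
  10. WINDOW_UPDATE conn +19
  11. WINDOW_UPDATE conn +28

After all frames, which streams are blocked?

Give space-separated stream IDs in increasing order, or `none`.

Op 1: conn=15 S1=15 S2=27 S3=27 blocked=[]
Op 2: conn=40 S1=15 S2=27 S3=27 blocked=[]
Op 3: conn=64 S1=15 S2=27 S3=27 blocked=[]
Op 4: conn=64 S1=33 S2=27 S3=27 blocked=[]
Op 5: conn=48 S1=33 S2=11 S3=27 blocked=[]
Op 6: conn=34 S1=33 S2=11 S3=13 blocked=[]
Op 7: conn=34 S1=33 S2=32 S3=13 blocked=[]
Op 8: conn=19 S1=33 S2=32 S3=-2 blocked=[3]
Op 9: conn=9 S1=33 S2=32 S3=-12 blocked=[3]
Op 10: conn=28 S1=33 S2=32 S3=-12 blocked=[3]
Op 11: conn=56 S1=33 S2=32 S3=-12 blocked=[3]

Answer: S3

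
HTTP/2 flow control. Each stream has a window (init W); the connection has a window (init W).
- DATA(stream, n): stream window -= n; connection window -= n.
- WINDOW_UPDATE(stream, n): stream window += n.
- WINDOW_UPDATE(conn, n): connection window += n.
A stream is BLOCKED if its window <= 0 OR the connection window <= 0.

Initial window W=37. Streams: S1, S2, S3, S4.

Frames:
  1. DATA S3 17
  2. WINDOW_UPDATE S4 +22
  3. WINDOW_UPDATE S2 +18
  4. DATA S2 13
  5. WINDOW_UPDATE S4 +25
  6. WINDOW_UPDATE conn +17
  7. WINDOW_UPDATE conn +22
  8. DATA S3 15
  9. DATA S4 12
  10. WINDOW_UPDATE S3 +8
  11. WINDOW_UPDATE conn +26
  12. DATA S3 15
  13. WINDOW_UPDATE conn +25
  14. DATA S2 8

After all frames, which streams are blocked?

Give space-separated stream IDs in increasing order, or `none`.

Op 1: conn=20 S1=37 S2=37 S3=20 S4=37 blocked=[]
Op 2: conn=20 S1=37 S2=37 S3=20 S4=59 blocked=[]
Op 3: conn=20 S1=37 S2=55 S3=20 S4=59 blocked=[]
Op 4: conn=7 S1=37 S2=42 S3=20 S4=59 blocked=[]
Op 5: conn=7 S1=37 S2=42 S3=20 S4=84 blocked=[]
Op 6: conn=24 S1=37 S2=42 S3=20 S4=84 blocked=[]
Op 7: conn=46 S1=37 S2=42 S3=20 S4=84 blocked=[]
Op 8: conn=31 S1=37 S2=42 S3=5 S4=84 blocked=[]
Op 9: conn=19 S1=37 S2=42 S3=5 S4=72 blocked=[]
Op 10: conn=19 S1=37 S2=42 S3=13 S4=72 blocked=[]
Op 11: conn=45 S1=37 S2=42 S3=13 S4=72 blocked=[]
Op 12: conn=30 S1=37 S2=42 S3=-2 S4=72 blocked=[3]
Op 13: conn=55 S1=37 S2=42 S3=-2 S4=72 blocked=[3]
Op 14: conn=47 S1=37 S2=34 S3=-2 S4=72 blocked=[3]

Answer: S3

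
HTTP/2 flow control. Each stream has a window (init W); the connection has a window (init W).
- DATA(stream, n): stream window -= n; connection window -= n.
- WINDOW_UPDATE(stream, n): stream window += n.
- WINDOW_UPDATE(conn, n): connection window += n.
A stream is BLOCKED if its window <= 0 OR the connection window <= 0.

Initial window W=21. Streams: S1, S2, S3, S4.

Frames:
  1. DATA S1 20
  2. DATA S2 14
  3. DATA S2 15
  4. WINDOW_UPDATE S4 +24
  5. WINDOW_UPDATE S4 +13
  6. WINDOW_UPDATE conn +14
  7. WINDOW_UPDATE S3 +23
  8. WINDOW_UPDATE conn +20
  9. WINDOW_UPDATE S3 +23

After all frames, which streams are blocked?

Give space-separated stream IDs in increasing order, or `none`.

Answer: S2

Derivation:
Op 1: conn=1 S1=1 S2=21 S3=21 S4=21 blocked=[]
Op 2: conn=-13 S1=1 S2=7 S3=21 S4=21 blocked=[1, 2, 3, 4]
Op 3: conn=-28 S1=1 S2=-8 S3=21 S4=21 blocked=[1, 2, 3, 4]
Op 4: conn=-28 S1=1 S2=-8 S3=21 S4=45 blocked=[1, 2, 3, 4]
Op 5: conn=-28 S1=1 S2=-8 S3=21 S4=58 blocked=[1, 2, 3, 4]
Op 6: conn=-14 S1=1 S2=-8 S3=21 S4=58 blocked=[1, 2, 3, 4]
Op 7: conn=-14 S1=1 S2=-8 S3=44 S4=58 blocked=[1, 2, 3, 4]
Op 8: conn=6 S1=1 S2=-8 S3=44 S4=58 blocked=[2]
Op 9: conn=6 S1=1 S2=-8 S3=67 S4=58 blocked=[2]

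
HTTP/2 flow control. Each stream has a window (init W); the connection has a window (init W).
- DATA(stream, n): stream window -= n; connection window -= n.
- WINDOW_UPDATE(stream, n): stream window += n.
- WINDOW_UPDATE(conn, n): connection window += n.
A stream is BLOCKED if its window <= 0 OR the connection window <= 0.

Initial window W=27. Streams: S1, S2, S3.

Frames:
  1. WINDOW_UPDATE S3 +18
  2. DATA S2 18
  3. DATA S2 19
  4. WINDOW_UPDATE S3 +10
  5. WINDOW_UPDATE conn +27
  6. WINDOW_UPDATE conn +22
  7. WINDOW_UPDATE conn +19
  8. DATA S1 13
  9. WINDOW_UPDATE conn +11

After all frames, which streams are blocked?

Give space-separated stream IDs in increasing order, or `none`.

Answer: S2

Derivation:
Op 1: conn=27 S1=27 S2=27 S3=45 blocked=[]
Op 2: conn=9 S1=27 S2=9 S3=45 blocked=[]
Op 3: conn=-10 S1=27 S2=-10 S3=45 blocked=[1, 2, 3]
Op 4: conn=-10 S1=27 S2=-10 S3=55 blocked=[1, 2, 3]
Op 5: conn=17 S1=27 S2=-10 S3=55 blocked=[2]
Op 6: conn=39 S1=27 S2=-10 S3=55 blocked=[2]
Op 7: conn=58 S1=27 S2=-10 S3=55 blocked=[2]
Op 8: conn=45 S1=14 S2=-10 S3=55 blocked=[2]
Op 9: conn=56 S1=14 S2=-10 S3=55 blocked=[2]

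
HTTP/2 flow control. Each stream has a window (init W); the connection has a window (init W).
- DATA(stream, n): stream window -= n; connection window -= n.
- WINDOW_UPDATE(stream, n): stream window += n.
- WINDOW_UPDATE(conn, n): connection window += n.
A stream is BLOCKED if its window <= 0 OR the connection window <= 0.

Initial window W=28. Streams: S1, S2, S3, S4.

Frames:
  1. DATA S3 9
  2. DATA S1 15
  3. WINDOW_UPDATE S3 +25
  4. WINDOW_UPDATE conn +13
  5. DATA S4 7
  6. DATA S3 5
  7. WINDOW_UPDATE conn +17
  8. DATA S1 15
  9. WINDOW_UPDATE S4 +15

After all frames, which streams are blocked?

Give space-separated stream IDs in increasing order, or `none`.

Op 1: conn=19 S1=28 S2=28 S3=19 S4=28 blocked=[]
Op 2: conn=4 S1=13 S2=28 S3=19 S4=28 blocked=[]
Op 3: conn=4 S1=13 S2=28 S3=44 S4=28 blocked=[]
Op 4: conn=17 S1=13 S2=28 S3=44 S4=28 blocked=[]
Op 5: conn=10 S1=13 S2=28 S3=44 S4=21 blocked=[]
Op 6: conn=5 S1=13 S2=28 S3=39 S4=21 blocked=[]
Op 7: conn=22 S1=13 S2=28 S3=39 S4=21 blocked=[]
Op 8: conn=7 S1=-2 S2=28 S3=39 S4=21 blocked=[1]
Op 9: conn=7 S1=-2 S2=28 S3=39 S4=36 blocked=[1]

Answer: S1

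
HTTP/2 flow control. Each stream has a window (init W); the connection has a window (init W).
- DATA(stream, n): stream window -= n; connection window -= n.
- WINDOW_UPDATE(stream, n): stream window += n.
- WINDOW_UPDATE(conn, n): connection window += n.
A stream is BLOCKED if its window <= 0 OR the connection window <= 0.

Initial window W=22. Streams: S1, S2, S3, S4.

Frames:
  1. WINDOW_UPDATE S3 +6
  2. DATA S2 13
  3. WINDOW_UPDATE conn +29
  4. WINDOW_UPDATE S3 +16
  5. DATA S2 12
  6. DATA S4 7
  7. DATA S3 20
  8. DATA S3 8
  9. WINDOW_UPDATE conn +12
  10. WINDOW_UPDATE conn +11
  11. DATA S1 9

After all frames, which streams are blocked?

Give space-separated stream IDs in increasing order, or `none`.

Answer: S2

Derivation:
Op 1: conn=22 S1=22 S2=22 S3=28 S4=22 blocked=[]
Op 2: conn=9 S1=22 S2=9 S3=28 S4=22 blocked=[]
Op 3: conn=38 S1=22 S2=9 S3=28 S4=22 blocked=[]
Op 4: conn=38 S1=22 S2=9 S3=44 S4=22 blocked=[]
Op 5: conn=26 S1=22 S2=-3 S3=44 S4=22 blocked=[2]
Op 6: conn=19 S1=22 S2=-3 S3=44 S4=15 blocked=[2]
Op 7: conn=-1 S1=22 S2=-3 S3=24 S4=15 blocked=[1, 2, 3, 4]
Op 8: conn=-9 S1=22 S2=-3 S3=16 S4=15 blocked=[1, 2, 3, 4]
Op 9: conn=3 S1=22 S2=-3 S3=16 S4=15 blocked=[2]
Op 10: conn=14 S1=22 S2=-3 S3=16 S4=15 blocked=[2]
Op 11: conn=5 S1=13 S2=-3 S3=16 S4=15 blocked=[2]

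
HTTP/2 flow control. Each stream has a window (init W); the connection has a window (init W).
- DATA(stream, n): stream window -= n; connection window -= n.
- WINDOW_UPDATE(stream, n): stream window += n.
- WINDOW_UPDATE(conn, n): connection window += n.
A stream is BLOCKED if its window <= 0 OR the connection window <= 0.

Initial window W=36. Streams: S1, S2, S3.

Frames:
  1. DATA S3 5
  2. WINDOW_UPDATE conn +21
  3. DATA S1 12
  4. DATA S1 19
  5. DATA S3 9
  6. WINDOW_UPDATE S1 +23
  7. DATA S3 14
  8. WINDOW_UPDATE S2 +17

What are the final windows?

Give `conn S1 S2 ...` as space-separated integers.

Answer: -2 28 53 8

Derivation:
Op 1: conn=31 S1=36 S2=36 S3=31 blocked=[]
Op 2: conn=52 S1=36 S2=36 S3=31 blocked=[]
Op 3: conn=40 S1=24 S2=36 S3=31 blocked=[]
Op 4: conn=21 S1=5 S2=36 S3=31 blocked=[]
Op 5: conn=12 S1=5 S2=36 S3=22 blocked=[]
Op 6: conn=12 S1=28 S2=36 S3=22 blocked=[]
Op 7: conn=-2 S1=28 S2=36 S3=8 blocked=[1, 2, 3]
Op 8: conn=-2 S1=28 S2=53 S3=8 blocked=[1, 2, 3]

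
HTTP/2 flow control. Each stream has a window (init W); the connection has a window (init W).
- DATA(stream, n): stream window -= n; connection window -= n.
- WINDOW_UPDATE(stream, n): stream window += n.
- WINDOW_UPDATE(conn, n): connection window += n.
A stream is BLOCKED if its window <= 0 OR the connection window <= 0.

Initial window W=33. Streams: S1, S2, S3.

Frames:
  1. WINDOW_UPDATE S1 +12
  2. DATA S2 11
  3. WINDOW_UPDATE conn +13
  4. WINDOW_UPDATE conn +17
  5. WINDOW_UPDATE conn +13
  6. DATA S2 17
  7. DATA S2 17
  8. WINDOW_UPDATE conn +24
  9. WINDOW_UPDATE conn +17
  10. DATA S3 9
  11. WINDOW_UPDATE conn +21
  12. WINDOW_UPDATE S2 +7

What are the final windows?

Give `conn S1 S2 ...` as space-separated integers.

Op 1: conn=33 S1=45 S2=33 S3=33 blocked=[]
Op 2: conn=22 S1=45 S2=22 S3=33 blocked=[]
Op 3: conn=35 S1=45 S2=22 S3=33 blocked=[]
Op 4: conn=52 S1=45 S2=22 S3=33 blocked=[]
Op 5: conn=65 S1=45 S2=22 S3=33 blocked=[]
Op 6: conn=48 S1=45 S2=5 S3=33 blocked=[]
Op 7: conn=31 S1=45 S2=-12 S3=33 blocked=[2]
Op 8: conn=55 S1=45 S2=-12 S3=33 blocked=[2]
Op 9: conn=72 S1=45 S2=-12 S3=33 blocked=[2]
Op 10: conn=63 S1=45 S2=-12 S3=24 blocked=[2]
Op 11: conn=84 S1=45 S2=-12 S3=24 blocked=[2]
Op 12: conn=84 S1=45 S2=-5 S3=24 blocked=[2]

Answer: 84 45 -5 24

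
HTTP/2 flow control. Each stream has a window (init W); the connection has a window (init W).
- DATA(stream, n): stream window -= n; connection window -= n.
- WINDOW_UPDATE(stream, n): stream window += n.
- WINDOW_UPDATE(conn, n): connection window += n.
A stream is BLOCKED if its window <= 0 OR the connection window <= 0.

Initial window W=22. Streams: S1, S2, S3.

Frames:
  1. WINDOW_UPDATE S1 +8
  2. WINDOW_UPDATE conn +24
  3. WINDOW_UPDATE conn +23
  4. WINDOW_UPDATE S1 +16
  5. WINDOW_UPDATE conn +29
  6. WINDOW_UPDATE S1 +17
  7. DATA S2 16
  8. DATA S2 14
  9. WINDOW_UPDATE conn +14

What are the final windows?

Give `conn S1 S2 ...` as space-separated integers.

Answer: 82 63 -8 22

Derivation:
Op 1: conn=22 S1=30 S2=22 S3=22 blocked=[]
Op 2: conn=46 S1=30 S2=22 S3=22 blocked=[]
Op 3: conn=69 S1=30 S2=22 S3=22 blocked=[]
Op 4: conn=69 S1=46 S2=22 S3=22 blocked=[]
Op 5: conn=98 S1=46 S2=22 S3=22 blocked=[]
Op 6: conn=98 S1=63 S2=22 S3=22 blocked=[]
Op 7: conn=82 S1=63 S2=6 S3=22 blocked=[]
Op 8: conn=68 S1=63 S2=-8 S3=22 blocked=[2]
Op 9: conn=82 S1=63 S2=-8 S3=22 blocked=[2]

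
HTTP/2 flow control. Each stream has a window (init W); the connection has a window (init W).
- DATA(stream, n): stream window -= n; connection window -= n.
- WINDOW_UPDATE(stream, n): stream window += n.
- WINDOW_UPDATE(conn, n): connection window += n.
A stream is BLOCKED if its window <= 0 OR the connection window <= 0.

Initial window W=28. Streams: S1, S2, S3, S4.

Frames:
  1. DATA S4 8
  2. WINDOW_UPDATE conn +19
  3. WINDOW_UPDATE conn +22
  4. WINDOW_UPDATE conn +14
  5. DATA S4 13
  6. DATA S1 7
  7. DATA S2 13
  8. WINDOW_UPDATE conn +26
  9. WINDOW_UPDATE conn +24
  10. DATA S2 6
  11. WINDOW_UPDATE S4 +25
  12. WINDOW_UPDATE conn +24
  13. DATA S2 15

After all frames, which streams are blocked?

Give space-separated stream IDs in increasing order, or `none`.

Op 1: conn=20 S1=28 S2=28 S3=28 S4=20 blocked=[]
Op 2: conn=39 S1=28 S2=28 S3=28 S4=20 blocked=[]
Op 3: conn=61 S1=28 S2=28 S3=28 S4=20 blocked=[]
Op 4: conn=75 S1=28 S2=28 S3=28 S4=20 blocked=[]
Op 5: conn=62 S1=28 S2=28 S3=28 S4=7 blocked=[]
Op 6: conn=55 S1=21 S2=28 S3=28 S4=7 blocked=[]
Op 7: conn=42 S1=21 S2=15 S3=28 S4=7 blocked=[]
Op 8: conn=68 S1=21 S2=15 S3=28 S4=7 blocked=[]
Op 9: conn=92 S1=21 S2=15 S3=28 S4=7 blocked=[]
Op 10: conn=86 S1=21 S2=9 S3=28 S4=7 blocked=[]
Op 11: conn=86 S1=21 S2=9 S3=28 S4=32 blocked=[]
Op 12: conn=110 S1=21 S2=9 S3=28 S4=32 blocked=[]
Op 13: conn=95 S1=21 S2=-6 S3=28 S4=32 blocked=[2]

Answer: S2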